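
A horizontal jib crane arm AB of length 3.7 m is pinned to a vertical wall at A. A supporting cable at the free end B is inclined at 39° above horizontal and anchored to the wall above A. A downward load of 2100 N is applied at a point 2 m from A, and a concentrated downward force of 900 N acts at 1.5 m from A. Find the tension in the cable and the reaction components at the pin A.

ΣM about A: T·sin39°·3.7 − 2100·2 − 900·1.5 = 0 → T = 5550/(3.7·0.62932) = 2383.53 ≈ 2384 N.
ΣF_x = 0: A_x − T·cos39° = 0 → A_x = 2383.53 × 0.777146 = 1852 N.
ΣF_y = 0: A_y + T·sin39° − 2100 − 900 = 0 → A_y = 3000 − 2383.53 × 0.62932 = 1500 N.

T = 2384 N, A_x = 1852 N, A_y = 1500 N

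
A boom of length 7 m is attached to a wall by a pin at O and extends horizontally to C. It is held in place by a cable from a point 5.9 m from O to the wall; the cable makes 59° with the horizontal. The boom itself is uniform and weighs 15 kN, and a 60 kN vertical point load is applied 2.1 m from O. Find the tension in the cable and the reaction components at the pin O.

T = 35.30 kN, O_x = 18.18 kN, O_y = 44.75 kN

ΣM about O: T·sin59°·5.9 − 15·3.5 − 60·2.1 = 0 → T = 178.5/(5.9·0.857167) = 35.2956 ≈ 35.30 kN.
ΣF_x = 0: O_x − T·cos59° = 0 → O_x = 35.2956 × 0.515038 = 18.18 kN.
ΣF_y = 0: O_y + T·sin59° − 15 − 60 = 0 → O_y = 75 − 35.2956 × 0.857167 = 44.75 kN.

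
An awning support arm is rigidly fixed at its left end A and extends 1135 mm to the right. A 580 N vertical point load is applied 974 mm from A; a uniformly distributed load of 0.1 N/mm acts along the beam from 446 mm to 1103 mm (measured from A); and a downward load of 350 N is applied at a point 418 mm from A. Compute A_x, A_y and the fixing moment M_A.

Resultant of the distributed load: 0.1 × 657 = 65.7 N at 774.5 mm from A.
ΣF_x = 0: A_x = 0.
ΣF_y = 0: A_y − 580 − 0.1·657 − 350 = 0 → A_y = 995.7 N.
ΣM about A: M_A − 580·974 − (0.1·657)·774.5 − 350·418 = 0 → M_A = 762100 N·mm.

A_x = 0, A_y = 995.7 N, M_A = 762100 N·mm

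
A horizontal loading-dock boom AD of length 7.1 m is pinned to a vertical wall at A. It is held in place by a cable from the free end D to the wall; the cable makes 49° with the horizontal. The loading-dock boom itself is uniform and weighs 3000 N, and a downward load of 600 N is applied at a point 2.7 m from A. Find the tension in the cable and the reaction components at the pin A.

ΣM about A: T·sin49°·7.1 − 3000·3.55 − 600·2.7 = 0 → T = 12270/(7.1·0.75471) = 2289.85 ≈ 2290 N.
ΣF_x = 0: A_x − T·cos49° = 0 → A_x = 2289.85 × 0.656059 = 1502 N.
ΣF_y = 0: A_y + T·sin49° − 3000 − 600 = 0 → A_y = 3600 − 2289.85 × 0.75471 = 1872 N.

T = 2290 N, A_x = 1502 N, A_y = 1872 N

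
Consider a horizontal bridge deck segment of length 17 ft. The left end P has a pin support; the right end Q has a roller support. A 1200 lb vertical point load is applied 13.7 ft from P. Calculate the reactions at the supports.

ΣM about P: Q_y·17 − 1200·13.7 = 0 → Q_y = 16440/17 = 967.059 ≈ 967.1 lb.
ΣF_y = 0: P_y + 967.059 − 1200 = 0 → P_y = 232.9 lb.
ΣF_x = 0: no horizontal applied forces, so P_x = 0.

P_x = 0, P_y = 232.9 lb, Q_y = 967.1 lb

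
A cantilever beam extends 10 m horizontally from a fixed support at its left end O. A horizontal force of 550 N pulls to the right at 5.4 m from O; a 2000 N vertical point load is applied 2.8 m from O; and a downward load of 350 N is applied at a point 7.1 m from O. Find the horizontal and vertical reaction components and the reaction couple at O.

O_x = -550.0 N, O_y = 2350 N, M_O = 8085 N·m

ΣF_x = 0: O_x + 550 = 0 → O_x = -550.0 N.
ΣF_y = 0: O_y − 2000 − 350 = 0 → O_y = 2350 N.
ΣM about O: M_O − 2000·2.8 − 350·7.1 = 0 → M_O = 8085 N·m.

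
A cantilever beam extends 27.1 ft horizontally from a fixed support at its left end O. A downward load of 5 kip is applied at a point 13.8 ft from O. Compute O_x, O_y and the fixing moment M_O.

ΣF_x = 0: O_x = 0.
ΣF_y = 0: O_y − 5 = 0 → O_y = 5.000 kip.
ΣM about O: M_O − 5·13.8 = 0 → M_O = 69.00 kip·ft.

O_x = 0, O_y = 5.000 kip, M_O = 69.00 kip·ft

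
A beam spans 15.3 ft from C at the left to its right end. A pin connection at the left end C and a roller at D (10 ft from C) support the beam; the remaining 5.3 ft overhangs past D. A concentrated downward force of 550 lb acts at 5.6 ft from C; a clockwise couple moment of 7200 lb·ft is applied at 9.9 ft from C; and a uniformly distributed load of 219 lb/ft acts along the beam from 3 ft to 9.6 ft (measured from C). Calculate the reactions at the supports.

Resultant of the distributed load: 219 × 6.6 = 1445.4 lb at 6.3 ft from C.
Moments about C: D_y·10 − 550·5.6 − 7200 − (219·6.6)·6.3 = 0 → D_y = 19386.02/10 = 1938.6 ≈ 1939 lb.
ΣF_y = 0: C_y + 1938.6 − 550 − 219·6.6 = 0 → C_y = 56.80 lb.
ΣF_x = 0: no horizontal applied forces, so C_x = 0.

C_x = 0, C_y = 56.80 lb, D_y = 1939 lb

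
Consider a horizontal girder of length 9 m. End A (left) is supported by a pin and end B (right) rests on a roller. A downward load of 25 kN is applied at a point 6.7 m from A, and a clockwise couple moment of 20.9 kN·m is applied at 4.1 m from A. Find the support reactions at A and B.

A_x = 0, A_y = 4.067 kN, B_y = 20.93 kN

Moments about A: B_y·9 − 25·6.7 − 20.9 = 0 → B_y = 188.4/9 = 20.9333 ≈ 20.93 kN.
ΣF_y = 0: A_y + 20.9333 − 25 = 0 → A_y = 4.067 kN.
ΣF_x = 0: no horizontal applied forces, so A_x = 0.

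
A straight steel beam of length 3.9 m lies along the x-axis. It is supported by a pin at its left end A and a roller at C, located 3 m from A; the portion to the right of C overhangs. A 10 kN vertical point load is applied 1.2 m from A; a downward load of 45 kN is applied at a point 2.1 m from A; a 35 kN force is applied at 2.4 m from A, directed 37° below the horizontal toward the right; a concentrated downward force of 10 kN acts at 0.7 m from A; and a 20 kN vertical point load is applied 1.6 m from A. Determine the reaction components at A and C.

Taking moments about A: C_y·3 − 10·1.2 − 45·2.1 − 35·sin37°·2.4 − 10·0.7 − 20·1.6 = 0 → C_y = 196.052/3 = 65.3507 ≈ 65.35 kN.
ΣF_y = 0: A_y + 65.3507 − 10 − 45 − 35·sin37° − 10 − 20 = 0 → A_y = 40.71 kN.
ΣF_x = 0: A_x + 35·cos37° = 0 → A_x = -27.95 kN.

A_x = -27.95 kN, A_y = 40.71 kN, C_y = 65.35 kN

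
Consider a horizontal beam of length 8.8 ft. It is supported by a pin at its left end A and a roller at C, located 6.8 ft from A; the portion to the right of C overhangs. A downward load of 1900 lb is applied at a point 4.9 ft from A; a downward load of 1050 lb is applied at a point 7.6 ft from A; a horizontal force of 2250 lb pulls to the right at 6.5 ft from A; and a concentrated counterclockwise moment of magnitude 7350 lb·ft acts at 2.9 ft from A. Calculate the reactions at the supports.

A_x = -2250 lb, A_y = 1488 lb, C_y = 1462 lb

Taking moments about A: C_y·6.8 − 1900·4.9 − 1050·7.6 + 7350 = 0 → C_y = 9940/6.8 = 1461.76 ≈ 1462 lb.
ΣF_y = 0: A_y + 1461.76 − 1900 − 1050 = 0 → A_y = 1488 lb.
ΣF_x = 0: A_x + 2250 = 0 → A_x = -2250 lb.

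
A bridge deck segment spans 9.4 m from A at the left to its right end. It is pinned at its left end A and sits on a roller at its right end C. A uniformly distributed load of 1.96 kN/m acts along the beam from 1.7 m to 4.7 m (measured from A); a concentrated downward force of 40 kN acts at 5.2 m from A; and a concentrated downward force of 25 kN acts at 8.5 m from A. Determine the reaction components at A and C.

Resultant of the distributed load: 1.96 × 3 = 5.88 kN at 3.2 m from A.
Moments about A: C_y·9.4 − (1.96·3)·3.2 − 40·5.2 − 25·8.5 = 0 → C_y = 439.316/9.4 = 46.7357 ≈ 46.74 kN.
ΣF_y = 0: A_y + 46.7357 − 1.96·3 − 40 − 25 = 0 → A_y = 24.14 kN.
ΣF_x = 0: no horizontal applied forces, so A_x = 0.

A_x = 0, A_y = 24.14 kN, C_y = 46.74 kN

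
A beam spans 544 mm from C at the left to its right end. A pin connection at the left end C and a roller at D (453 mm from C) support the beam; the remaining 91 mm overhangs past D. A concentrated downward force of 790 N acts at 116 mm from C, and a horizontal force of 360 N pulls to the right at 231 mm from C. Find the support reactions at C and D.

ΣM about C: D_y·453 − 790·116 = 0 → D_y = 91640/453 = 202.296 ≈ 202.3 N.
ΣF_y = 0: C_y + 202.296 − 790 = 0 → C_y = 587.7 N.
ΣF_x = 0: C_x + 360 = 0 → C_x = -360.0 N.

C_x = -360.0 N, C_y = 587.7 N, D_y = 202.3 N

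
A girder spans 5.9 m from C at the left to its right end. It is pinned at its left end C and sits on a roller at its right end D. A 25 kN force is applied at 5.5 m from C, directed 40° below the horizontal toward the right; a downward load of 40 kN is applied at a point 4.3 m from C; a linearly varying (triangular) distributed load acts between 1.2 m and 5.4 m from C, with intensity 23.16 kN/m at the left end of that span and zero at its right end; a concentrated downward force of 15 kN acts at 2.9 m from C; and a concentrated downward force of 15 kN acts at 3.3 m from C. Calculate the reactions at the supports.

Resultant of the triangular load: ½ × 23.16 × 4.2 = 48.636 kN, acting at 2.6 m from C (one-third of the span from the peak).
ΣM about C: D_y·5.9 − 25·sin40°·5.5 − 40·4.3 − (½·23.16·4.2)·2.6 − 15·2.9 − 15·3.3 = 0 → D_y = 479.837/5.9 = 81.3283 ≈ 81.33 kN.
ΣF_y = 0: C_y + 81.3283 − 25·sin40° − 40 − ½·23.16·4.2 − 15 − 15 = 0 → C_y = 53.38 kN.
ΣF_x = 0: C_x + 25·cos40° = 0 → C_x = -19.15 kN.

C_x = -19.15 kN, C_y = 53.38 kN, D_y = 81.33 kN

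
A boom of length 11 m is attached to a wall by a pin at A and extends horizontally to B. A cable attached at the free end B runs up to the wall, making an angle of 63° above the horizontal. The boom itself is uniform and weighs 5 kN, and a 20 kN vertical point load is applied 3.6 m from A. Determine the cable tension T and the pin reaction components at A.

ΣM about A: T·sin63°·11 − 5·5.5 − 20·3.6 = 0 → T = 99.5/(11·0.891007) = 10.1519 ≈ 10.15 kN.
ΣF_x = 0: A_x − T·cos63° = 0 → A_x = 10.1519 × 0.45399 = 4.609 kN.
ΣF_y = 0: A_y + T·sin63° − 5 − 20 = 0 → A_y = 25 − 10.1519 × 0.891007 = 15.95 kN.

T = 10.15 kN, A_x = 4.609 kN, A_y = 15.95 kN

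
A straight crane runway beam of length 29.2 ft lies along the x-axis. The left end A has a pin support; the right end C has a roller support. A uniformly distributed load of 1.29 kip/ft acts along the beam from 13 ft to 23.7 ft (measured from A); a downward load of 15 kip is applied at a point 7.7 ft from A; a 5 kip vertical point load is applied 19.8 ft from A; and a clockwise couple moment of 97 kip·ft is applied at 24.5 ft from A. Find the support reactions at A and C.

A_x = 0, A_y = 14.46 kip, C_y = 19.34 kip

Resultant of the distributed load: 1.29 × 10.7 = 13.803 kip at 18.35 ft from A.
Moments about A: C_y·29.2 − (1.29·10.7)·18.35 − 15·7.7 − 5·19.8 − 97 = 0 → C_y = 564.78505/29.2 = 19.342 ≈ 19.34 kip.
ΣF_y = 0: A_y + 19.342 − 1.29·10.7 − 15 − 5 = 0 → A_y = 14.46 kip.
ΣF_x = 0: no horizontal applied forces, so A_x = 0.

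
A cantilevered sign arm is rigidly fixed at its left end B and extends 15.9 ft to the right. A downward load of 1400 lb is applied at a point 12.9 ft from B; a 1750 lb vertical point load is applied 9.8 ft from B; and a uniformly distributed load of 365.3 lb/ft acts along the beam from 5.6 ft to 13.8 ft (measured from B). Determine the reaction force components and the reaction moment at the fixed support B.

B_x = 0, B_y = 6145 lb, M_B = 64270 lb·ft

Resultant of the distributed load: 365.3 × 8.2 = 2995.46 lb at 9.7 ft from B.
ΣF_x = 0: B_x = 0.
ΣF_y = 0: B_y − 1400 − 1750 − 365.3·8.2 = 0 → B_y = 6145 lb.
ΣM about B: M_B − 1400·12.9 − 1750·9.8 − (365.3·8.2)·9.7 = 0 → M_B = 64270 lb·ft.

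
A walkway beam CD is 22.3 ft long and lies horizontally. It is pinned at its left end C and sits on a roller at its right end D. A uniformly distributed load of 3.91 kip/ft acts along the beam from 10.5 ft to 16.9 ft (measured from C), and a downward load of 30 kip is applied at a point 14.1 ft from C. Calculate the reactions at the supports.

C_x = 0, C_y = 20.68 kip, D_y = 34.34 kip

Resultant of the distributed load: 3.91 × 6.4 = 25.024 kip at 13.7 ft from C.
Moments about C: D_y·22.3 − (3.91·6.4)·13.7 − 30·14.1 = 0 → D_y = 765.8288/22.3 = 34.3421 ≈ 34.34 kip.
ΣF_y = 0: C_y + 34.3421 − 3.91·6.4 − 30 = 0 → C_y = 20.68 kip.
ΣF_x = 0: no horizontal applied forces, so C_x = 0.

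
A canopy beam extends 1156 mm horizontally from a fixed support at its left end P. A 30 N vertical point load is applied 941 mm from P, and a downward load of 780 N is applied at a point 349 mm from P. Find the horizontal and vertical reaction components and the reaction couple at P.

ΣF_x = 0: P_x = 0.
ΣF_y = 0: P_y − 30 − 780 = 0 → P_y = 810.0 N.
ΣM about P: M_P − 30·941 − 780·349 = 0 → M_P = 300400 N·mm.

P_x = 0, P_y = 810.0 N, M_P = 300400 N·mm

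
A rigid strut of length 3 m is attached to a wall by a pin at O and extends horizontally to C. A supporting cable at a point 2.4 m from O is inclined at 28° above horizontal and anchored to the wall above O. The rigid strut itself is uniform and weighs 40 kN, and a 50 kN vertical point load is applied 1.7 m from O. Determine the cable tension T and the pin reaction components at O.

T = 128.7 kN, O_x = 113.6 kN, O_y = 29.58 kN

ΣM about O: T·sin28°·2.4 − 40·1.5 − 50·1.7 = 0 → T = 145/(2.4·0.469472) = 128.691 ≈ 128.7 kN.
ΣF_x = 0: O_x − T·cos28° = 0 → O_x = 128.691 × 0.882948 = 113.6 kN.
ΣF_y = 0: O_y + T·sin28° − 40 − 50 = 0 → O_y = 90 − 128.691 × 0.469472 = 29.58 kN.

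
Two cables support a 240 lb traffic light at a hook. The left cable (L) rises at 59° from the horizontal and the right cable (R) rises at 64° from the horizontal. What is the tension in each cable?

ΣF_x = 0: −T_L·cos59° + T_R·cos64° = 0 → T_R = 1.17489·T_L.
ΣF_y = 0: T_L·sin59° + T_R·sin64° = 240.
Substitute: T_L·(0.857167 + 1.17489·0.898794) = 240 → T_L = 125.447 ≈ 125.4 lb.
Then T_R = 1.17489 × 125.447 = 147.4 lb.

T_L = 125.4 lb, T_R = 147.4 lb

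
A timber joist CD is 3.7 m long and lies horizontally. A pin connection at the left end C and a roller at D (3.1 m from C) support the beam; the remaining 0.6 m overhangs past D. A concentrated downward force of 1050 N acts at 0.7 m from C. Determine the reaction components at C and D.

C_x = 0, C_y = 812.9 N, D_y = 237.1 N

ΣM about C: D_y·3.1 − 1050·0.7 = 0 → D_y = 735/3.1 = 237.097 ≈ 237.1 N.
ΣF_y = 0: C_y + 237.097 − 1050 = 0 → C_y = 812.9 N.
ΣF_x = 0: no horizontal applied forces, so C_x = 0.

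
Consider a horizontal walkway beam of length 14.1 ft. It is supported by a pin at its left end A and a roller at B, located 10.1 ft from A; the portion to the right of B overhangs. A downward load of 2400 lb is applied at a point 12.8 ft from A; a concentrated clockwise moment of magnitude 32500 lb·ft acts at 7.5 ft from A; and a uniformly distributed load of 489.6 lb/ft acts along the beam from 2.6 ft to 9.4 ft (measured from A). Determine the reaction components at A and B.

A_x = 0, A_y = -2508 lb, B_y = 8237 lb

Resultant of the distributed load: 489.6 × 6.8 = 3329.28 lb at 6 ft from A.
Taking moments about A: B_y·10.1 − 2400·12.8 − 32500 − (489.6·6.8)·6 = 0 → B_y = 83195.68/10.1 = 8237.2 ≈ 8237 lb.
ΣF_y = 0: A_y + 8237.2 − 2400 − 489.6·6.8 = 0 → A_y = -2508 lb.
ΣF_x = 0: no horizontal applied forces, so A_x = 0.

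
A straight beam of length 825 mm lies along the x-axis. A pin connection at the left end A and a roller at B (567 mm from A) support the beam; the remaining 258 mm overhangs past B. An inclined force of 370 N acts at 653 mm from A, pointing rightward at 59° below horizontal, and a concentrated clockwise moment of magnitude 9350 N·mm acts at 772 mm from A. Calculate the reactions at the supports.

A_x = -190.6 N, A_y = -64.59 N, B_y = 381.7 N

Moments about A: B_y·567 − 370·sin59°·653 − 9350 = 0 → B_y = 216450/567 = 381.746 ≈ 381.7 N.
ΣF_y = 0: A_y + 381.746 − 370·sin59° = 0 → A_y = -64.59 N.
ΣF_x = 0: A_x + 370·cos59° = 0 → A_x = -190.6 N.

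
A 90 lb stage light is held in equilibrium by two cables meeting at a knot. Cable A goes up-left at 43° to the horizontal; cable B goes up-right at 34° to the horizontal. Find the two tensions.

ΣF_x = 0: −T_A·cos43° + T_B·cos34° = 0 → T_B = 0.882172·T_A.
ΣF_y = 0: T_A·sin43° + T_B·sin34° = 90.
Substitute: T_A·(0.681998 + 0.882172·0.559193) = 90 → T_A = 76.576 ≈ 76.58 lb.
Then T_B = 0.882172 × 76.576 = 67.55 lb.

T_A = 76.58 lb, T_B = 67.55 lb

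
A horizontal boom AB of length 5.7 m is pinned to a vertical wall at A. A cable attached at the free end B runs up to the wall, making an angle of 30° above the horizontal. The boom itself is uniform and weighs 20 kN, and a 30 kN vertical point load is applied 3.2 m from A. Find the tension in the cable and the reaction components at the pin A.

T = 53.68 kN, A_x = 46.49 kN, A_y = 23.16 kN

ΣM about A: T·sin30°·5.7 − 20·2.85 − 30·3.2 = 0 → T = 153/(5.7·0.5) = 53.6842 ≈ 53.68 kN.
ΣF_x = 0: A_x − T·cos30° = 0 → A_x = 53.6842 × 0.866025 = 46.49 kN.
ΣF_y = 0: A_y + T·sin30° − 20 − 30 = 0 → A_y = 50 − 53.6842 × 0.5 = 23.16 kN.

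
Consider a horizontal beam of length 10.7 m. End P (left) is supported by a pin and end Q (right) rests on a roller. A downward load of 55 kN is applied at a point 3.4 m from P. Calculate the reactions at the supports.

Taking moments about P: Q_y·10.7 − 55·3.4 = 0 → Q_y = 187/10.7 = 17.4766 ≈ 17.48 kN.
ΣF_y = 0: P_y + 17.4766 − 55 = 0 → P_y = 37.52 kN.
ΣF_x = 0: no horizontal applied forces, so P_x = 0.

P_x = 0, P_y = 37.52 kN, Q_y = 17.48 kN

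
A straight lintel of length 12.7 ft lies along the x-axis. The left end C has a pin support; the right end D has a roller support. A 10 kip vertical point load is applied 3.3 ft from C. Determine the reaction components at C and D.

C_x = 0, C_y = 7.402 kip, D_y = 2.598 kip

ΣM about C: D_y·12.7 − 10·3.3 = 0 → D_y = 33/12.7 = 2.59843 ≈ 2.598 kip.
ΣF_y = 0: C_y + 2.59843 − 10 = 0 → C_y = 7.402 kip.
ΣF_x = 0: no horizontal applied forces, so C_x = 0.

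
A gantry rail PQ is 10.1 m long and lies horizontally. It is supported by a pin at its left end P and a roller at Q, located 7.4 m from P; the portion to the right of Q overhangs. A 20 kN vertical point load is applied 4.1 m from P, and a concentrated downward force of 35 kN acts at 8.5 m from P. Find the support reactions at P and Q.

P_x = 0, P_y = 3.716 kN, Q_y = 51.28 kN

ΣM about P: Q_y·7.4 − 20·4.1 − 35·8.5 = 0 → Q_y = 379.5/7.4 = 51.2838 ≈ 51.28 kN.
ΣF_y = 0: P_y + 51.2838 − 20 − 35 = 0 → P_y = 3.716 kN.
ΣF_x = 0: no horizontal applied forces, so P_x = 0.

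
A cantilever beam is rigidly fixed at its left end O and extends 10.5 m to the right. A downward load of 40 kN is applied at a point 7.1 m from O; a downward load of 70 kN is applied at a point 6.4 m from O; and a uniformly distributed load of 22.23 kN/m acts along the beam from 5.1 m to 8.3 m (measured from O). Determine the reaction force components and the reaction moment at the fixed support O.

Resultant of the distributed load: 22.23 × 3.2 = 71.136 kN at 6.7 m from O.
ΣF_x = 0: O_x = 0.
ΣF_y = 0: O_y − 40 − 70 − 22.23·3.2 = 0 → O_y = 181.1 kN.
ΣM about O: M_O − 40·7.1 − 70·6.4 − (22.23·3.2)·6.7 = 0 → M_O = 1209 kN·m.

O_x = 0, O_y = 181.1 kN, M_O = 1209 kN·m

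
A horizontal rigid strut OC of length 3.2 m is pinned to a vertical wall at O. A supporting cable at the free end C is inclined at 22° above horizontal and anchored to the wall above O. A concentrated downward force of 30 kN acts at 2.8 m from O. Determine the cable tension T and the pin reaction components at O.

ΣM about O: T·sin22°·3.2 − 30·2.8 = 0 → T = 84/(3.2·0.374607) = 70.0734 ≈ 70.07 kN.
ΣF_x = 0: O_x − T·cos22° = 0 → O_x = 70.0734 × 0.927184 = 64.97 kN.
ΣF_y = 0: O_y + T·sin22° − 30 = 0 → O_y = 30 − 70.0734 × 0.374607 = 3.750 kN.

T = 70.07 kN, O_x = 64.97 kN, O_y = 3.750 kN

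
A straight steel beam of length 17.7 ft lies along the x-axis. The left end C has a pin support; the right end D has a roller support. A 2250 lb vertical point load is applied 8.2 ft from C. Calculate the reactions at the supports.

Moments about C: D_y·17.7 − 2250·8.2 = 0 → D_y = 18450/17.7 = 1042.37 ≈ 1042 lb.
ΣF_y = 0: C_y + 1042.37 − 2250 = 0 → C_y = 1208 lb.
ΣF_x = 0: no horizontal applied forces, so C_x = 0.

C_x = 0, C_y = 1208 lb, D_y = 1042 lb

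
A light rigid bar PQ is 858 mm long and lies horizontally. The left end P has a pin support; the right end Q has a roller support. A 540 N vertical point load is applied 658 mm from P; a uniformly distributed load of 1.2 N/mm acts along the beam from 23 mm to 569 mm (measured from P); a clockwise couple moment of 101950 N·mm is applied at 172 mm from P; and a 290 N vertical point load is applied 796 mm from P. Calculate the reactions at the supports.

Resultant of the distributed load: 1.2 × 546 = 655.2 N at 296 mm from P.
Taking moments about P: Q_y·858 − 540·658 − (1.2·546)·296 − 101950 − 290·796 = 0 → Q_y = 882049.2/858 = 1028.03 ≈ 1028 N.
ΣF_y = 0: P_y + 1028.03 − 540 − 1.2·546 − 290 = 0 → P_y = 457.2 N.
ΣF_x = 0: no horizontal applied forces, so P_x = 0.

P_x = 0, P_y = 457.2 N, Q_y = 1028 N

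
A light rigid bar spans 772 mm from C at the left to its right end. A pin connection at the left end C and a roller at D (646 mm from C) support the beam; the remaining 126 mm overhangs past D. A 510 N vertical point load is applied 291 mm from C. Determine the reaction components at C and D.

Moments about C: D_y·646 − 510·291 = 0 → D_y = 148410/646 = 229.737 ≈ 229.7 N.
ΣF_y = 0: C_y + 229.737 − 510 = 0 → C_y = 280.3 N.
ΣF_x = 0: no horizontal applied forces, so C_x = 0.

C_x = 0, C_y = 280.3 N, D_y = 229.7 N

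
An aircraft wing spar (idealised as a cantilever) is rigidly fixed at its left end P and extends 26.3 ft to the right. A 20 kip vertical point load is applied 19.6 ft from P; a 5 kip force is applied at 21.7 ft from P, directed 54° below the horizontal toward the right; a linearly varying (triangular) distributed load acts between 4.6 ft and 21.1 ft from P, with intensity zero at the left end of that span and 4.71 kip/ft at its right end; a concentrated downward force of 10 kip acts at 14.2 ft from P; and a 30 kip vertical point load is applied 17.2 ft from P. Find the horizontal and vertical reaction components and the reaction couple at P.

Resultant of the triangular load: ½ × 4.71 × 16.5 = 38.8575 kip, acting at 15.6 ft from P (one-third of the span from the peak).
ΣF_x = 0: P_x + 5·cos54° = 0 → P_x = -2.939 kip.
ΣF_y = 0: P_y − 20 − 5·sin54° − ½·4.71·16.5 − 10 − 30 = 0 → P_y = 102.9 kip.
ΣM about P: M_P − 20·19.6 − 5·sin54°·21.7 − (½·4.71·16.5)·15.6 − 10·14.2 − 30·17.2 = 0 → M_P = 1744 kip·ft.

P_x = -2.939 kip, P_y = 102.9 kip, M_P = 1744 kip·ft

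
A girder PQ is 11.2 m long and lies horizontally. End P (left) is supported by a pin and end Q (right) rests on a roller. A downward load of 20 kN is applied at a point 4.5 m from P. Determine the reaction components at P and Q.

P_x = 0, P_y = 11.96 kN, Q_y = 8.036 kN

Moments about P: Q_y·11.2 − 20·4.5 = 0 → Q_y = 90/11.2 = 8.03571 ≈ 8.036 kN.
ΣF_y = 0: P_y + 8.03571 − 20 = 0 → P_y = 11.96 kN.
ΣF_x = 0: no horizontal applied forces, so P_x = 0.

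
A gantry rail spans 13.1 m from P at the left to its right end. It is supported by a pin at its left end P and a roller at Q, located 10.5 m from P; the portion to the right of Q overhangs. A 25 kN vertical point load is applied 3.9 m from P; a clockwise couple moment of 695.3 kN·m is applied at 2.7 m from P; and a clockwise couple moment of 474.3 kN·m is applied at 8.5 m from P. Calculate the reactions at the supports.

P_x = 0, P_y = -95.68 kN, Q_y = 120.7 kN

Moments about P: Q_y·10.5 − 25·3.9 − 695.3 − 474.3 = 0 → Q_y = 1267.1/10.5 = 120.676 ≈ 120.7 kN.
ΣF_y = 0: P_y + 120.676 − 25 = 0 → P_y = -95.68 kN.
ΣF_x = 0: no horizontal applied forces, so P_x = 0.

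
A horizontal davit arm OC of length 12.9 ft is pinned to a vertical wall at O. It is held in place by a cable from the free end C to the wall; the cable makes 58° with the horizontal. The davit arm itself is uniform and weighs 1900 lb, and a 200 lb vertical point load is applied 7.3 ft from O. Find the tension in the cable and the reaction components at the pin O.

ΣM about O: T·sin58°·12.9 − 1900·6.45 − 200·7.3 = 0 → T = 13715/(12.9·0.848048) = 1253.68 ≈ 1254 lb.
ΣF_x = 0: O_x − T·cos58° = 0 → O_x = 1253.68 × 0.529919 = 664.3 lb.
ΣF_y = 0: O_y + T·sin58° − 1900 − 200 = 0 → O_y = 2100 − 1253.68 × 0.848048 = 1037 lb.

T = 1254 lb, O_x = 664.3 lb, O_y = 1037 lb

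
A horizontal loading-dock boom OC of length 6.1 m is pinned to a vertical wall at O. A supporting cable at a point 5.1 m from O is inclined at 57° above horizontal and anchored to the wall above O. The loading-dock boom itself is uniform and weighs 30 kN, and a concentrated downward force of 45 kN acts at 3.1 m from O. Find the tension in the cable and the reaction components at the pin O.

ΣM about O: T·sin57°·5.1 − 30·3.05 − 45·3.1 = 0 → T = 231/(5.1·0.838671) = 54.007 ≈ 54.01 kN.
ΣF_x = 0: O_x − T·cos57° = 0 → O_x = 54.007 × 0.544639 = 29.41 kN.
ΣF_y = 0: O_y + T·sin57° − 30 − 45 = 0 → O_y = 75 − 54.007 × 0.838671 = 29.71 kN.

T = 54.01 kN, O_x = 29.41 kN, O_y = 29.71 kN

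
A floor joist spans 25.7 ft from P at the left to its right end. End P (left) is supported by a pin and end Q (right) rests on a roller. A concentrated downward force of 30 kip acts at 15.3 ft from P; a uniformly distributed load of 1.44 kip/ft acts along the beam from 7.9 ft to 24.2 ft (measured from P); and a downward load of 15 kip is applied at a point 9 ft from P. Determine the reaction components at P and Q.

P_x = 0, P_y = 30.70 kip, Q_y = 37.77 kip

Resultant of the distributed load: 1.44 × 16.3 = 23.472 kip at 16.05 ft from P.
Taking moments about P: Q_y·25.7 − 30·15.3 − (1.44·16.3)·16.05 − 15·9 = 0 → Q_y = 970.7256/25.7 = 37.7714 ≈ 37.77 kip.
ΣF_y = 0: P_y + 37.7714 − 30 − 1.44·16.3 − 15 = 0 → P_y = 30.70 kip.
ΣF_x = 0: no horizontal applied forces, so P_x = 0.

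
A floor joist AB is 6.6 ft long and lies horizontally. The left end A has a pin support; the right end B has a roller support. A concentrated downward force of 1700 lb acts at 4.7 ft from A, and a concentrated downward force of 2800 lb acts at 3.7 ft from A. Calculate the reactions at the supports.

Moments about A: B_y·6.6 − 1700·4.7 − 2800·3.7 = 0 → B_y = 18350/6.6 = 2780.3 ≈ 2780 lb.
ΣF_y = 0: A_y + 2780.3 − 1700 − 2800 = 0 → A_y = 1720 lb.
ΣF_x = 0: no horizontal applied forces, so A_x = 0.

A_x = 0, A_y = 1720 lb, B_y = 2780 lb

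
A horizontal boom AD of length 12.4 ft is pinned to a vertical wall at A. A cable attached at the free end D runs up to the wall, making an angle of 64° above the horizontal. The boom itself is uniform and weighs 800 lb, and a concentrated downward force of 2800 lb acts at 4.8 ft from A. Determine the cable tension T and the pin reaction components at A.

T = 1651 lb, A_x = 723.7 lb, A_y = 2116 lb

ΣM about A: T·sin64°·12.4 − 800·6.2 − 2800·4.8 = 0 → T = 18400/(12.4·0.898794) = 1650.96 ≈ 1651 lb.
ΣF_x = 0: A_x − T·cos64° = 0 → A_x = 1650.96 × 0.438371 = 723.7 lb.
ΣF_y = 0: A_y + T·sin64° − 800 − 2800 = 0 → A_y = 3600 − 1650.96 × 0.898794 = 2116 lb.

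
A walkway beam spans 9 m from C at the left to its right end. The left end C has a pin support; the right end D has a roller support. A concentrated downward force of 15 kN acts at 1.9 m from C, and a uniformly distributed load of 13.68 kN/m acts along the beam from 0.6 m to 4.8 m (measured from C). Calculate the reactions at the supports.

Resultant of the distributed load: 13.68 × 4.2 = 57.456 kN at 2.7 m from C.
ΣM about C: D_y·9 − 15·1.9 − (13.68·4.2)·2.7 = 0 → D_y = 183.6312/9 = 20.4035 ≈ 20.40 kN.
ΣF_y = 0: C_y + 20.4035 − 15 − 13.68·4.2 = 0 → C_y = 52.05 kN.
ΣF_x = 0: no horizontal applied forces, so C_x = 0.

C_x = 0, C_y = 52.05 kN, D_y = 20.40 kN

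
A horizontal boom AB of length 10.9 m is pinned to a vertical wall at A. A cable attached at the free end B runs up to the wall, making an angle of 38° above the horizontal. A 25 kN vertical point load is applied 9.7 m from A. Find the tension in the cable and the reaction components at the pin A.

ΣM about A: T·sin38°·10.9 − 25·9.7 = 0 → T = 242.5/(10.9·0.615661) = 36.1363 ≈ 36.14 kN.
ΣF_x = 0: A_x − T·cos38° = 0 → A_x = 36.1363 × 0.788011 = 28.48 kN.
ΣF_y = 0: A_y + T·sin38° − 25 = 0 → A_y = 25 − 36.1363 × 0.615661 = 2.752 kN.

T = 36.14 kN, A_x = 28.48 kN, A_y = 2.752 kN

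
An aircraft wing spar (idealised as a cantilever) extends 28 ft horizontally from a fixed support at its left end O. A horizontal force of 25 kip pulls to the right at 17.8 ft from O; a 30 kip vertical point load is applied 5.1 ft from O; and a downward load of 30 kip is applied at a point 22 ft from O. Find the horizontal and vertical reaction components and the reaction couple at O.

ΣF_x = 0: O_x + 25 = 0 → O_x = -25.00 kip.
ΣF_y = 0: O_y − 30 − 30 = 0 → O_y = 60.00 kip.
ΣM about O: M_O − 30·5.1 − 30·22 = 0 → M_O = 813.0 kip·ft.

O_x = -25.00 kip, O_y = 60.00 kip, M_O = 813.0 kip·ft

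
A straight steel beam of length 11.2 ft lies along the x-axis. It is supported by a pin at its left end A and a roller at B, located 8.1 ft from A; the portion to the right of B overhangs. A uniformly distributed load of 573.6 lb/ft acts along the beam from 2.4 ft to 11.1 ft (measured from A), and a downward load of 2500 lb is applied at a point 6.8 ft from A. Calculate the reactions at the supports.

Resultant of the distributed load: 573.6 × 8.7 = 4990.32 lb at 6.75 ft from A.
Moments about A: B_y·8.1 − (573.6·8.7)·6.75 − 2500·6.8 = 0 → B_y = 50684.66/8.1 = 6257.37 ≈ 6257 lb.
ΣF_y = 0: A_y + 6257.37 − 573.6·8.7 − 2500 = 0 → A_y = 1233 lb.
ΣF_x = 0: no horizontal applied forces, so A_x = 0.

A_x = 0, A_y = 1233 lb, B_y = 6257 lb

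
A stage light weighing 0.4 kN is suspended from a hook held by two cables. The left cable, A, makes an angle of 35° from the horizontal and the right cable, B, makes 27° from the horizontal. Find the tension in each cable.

T_A = 0.4037 kN, T_B = 0.3711 kN

ΣF_x = 0: −T_A·cos35° + T_B·cos27° = 0 → T_B = 0.919356·T_A.
ΣF_y = 0: T_A·sin35° + T_B·sin27° = 0.4.
Substitute: T_A·(0.573576 + 0.919356·0.45399) = 0.4 → T_A = 0.403651 ≈ 0.4037 kN.
Then T_B = 0.919356 × 0.403651 = 0.3711 kN.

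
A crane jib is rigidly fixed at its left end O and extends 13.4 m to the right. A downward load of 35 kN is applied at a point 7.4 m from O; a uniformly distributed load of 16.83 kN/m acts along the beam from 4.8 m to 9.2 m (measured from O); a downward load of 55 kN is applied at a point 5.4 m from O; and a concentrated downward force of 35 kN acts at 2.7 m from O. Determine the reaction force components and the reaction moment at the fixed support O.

Resultant of the distributed load: 16.83 × 4.4 = 74.052 kN at 7 m from O.
ΣF_x = 0: O_x = 0.
ΣF_y = 0: O_y − 35 − 16.83·4.4 − 55 − 35 = 0 → O_y = 199.1 kN.
ΣM about O: M_O − 35·7.4 − (16.83·4.4)·7 − 55·5.4 − 35·2.7 = 0 → M_O = 1169 kN·m.

O_x = 0, O_y = 199.1 kN, M_O = 1169 kN·m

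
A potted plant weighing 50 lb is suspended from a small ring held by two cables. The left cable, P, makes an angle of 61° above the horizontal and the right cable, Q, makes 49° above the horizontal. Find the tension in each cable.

T_P = 34.91 lb, T_Q = 25.80 lb

ΣF_x = 0: −T_P·cos61° + T_Q·cos49° = 0 → T_Q = 0.738973·T_P.
ΣF_y = 0: T_P·sin61° + T_Q·sin49° = 50.
Substitute: T_P·(0.87462 + 0.738973·0.75471) = 50 → T_P = 34.9081 ≈ 34.91 lb.
Then T_Q = 0.738973 × 34.9081 = 25.80 lb.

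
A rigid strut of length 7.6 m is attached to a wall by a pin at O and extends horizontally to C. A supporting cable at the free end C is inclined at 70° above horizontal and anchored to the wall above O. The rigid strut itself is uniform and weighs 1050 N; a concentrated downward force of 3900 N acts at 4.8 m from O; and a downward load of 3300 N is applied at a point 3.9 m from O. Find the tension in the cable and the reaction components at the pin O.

T = 4982 N, O_x = 1704 N, O_y = 3568 N

ΣM about O: T·sin70°·7.6 − 1050·3.8 − 3900·4.8 − 3300·3.9 = 0 → T = 35580/(7.6·0.939693) = 4982.03 ≈ 4982 N.
ΣF_x = 0: O_x − T·cos70° = 0 → O_x = 4982.03 × 0.34202 = 1704 N.
ΣF_y = 0: O_y + T·sin70° − 1050 − 3900 − 3300 = 0 → O_y = 8250 − 4982.03 × 0.939693 = 3568 N.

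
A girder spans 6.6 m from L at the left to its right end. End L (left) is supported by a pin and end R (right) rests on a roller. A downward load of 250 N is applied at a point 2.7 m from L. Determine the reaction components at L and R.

Moments about L: R_y·6.6 − 250·2.7 = 0 → R_y = 675/6.6 = 102.273 ≈ 102.3 N.
ΣF_y = 0: L_y + 102.273 − 250 = 0 → L_y = 147.7 N.
ΣF_x = 0: no horizontal applied forces, so L_x = 0.

L_x = 0, L_y = 147.7 N, R_y = 102.3 N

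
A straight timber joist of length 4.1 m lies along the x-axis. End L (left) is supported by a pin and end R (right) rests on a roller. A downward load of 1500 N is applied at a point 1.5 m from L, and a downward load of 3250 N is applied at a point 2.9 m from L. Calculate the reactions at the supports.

L_x = 0, L_y = 1902 N, R_y = 2848 N

Moments about L: R_y·4.1 − 1500·1.5 − 3250·2.9 = 0 → R_y = 11675/4.1 = 2847.56 ≈ 2848 N.
ΣF_y = 0: L_y + 2847.56 − 1500 − 3250 = 0 → L_y = 1902 N.
ΣF_x = 0: no horizontal applied forces, so L_x = 0.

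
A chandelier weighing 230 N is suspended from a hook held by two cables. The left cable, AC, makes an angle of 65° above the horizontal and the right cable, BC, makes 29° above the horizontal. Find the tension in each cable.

T_AC = 201.7 N, T_BC = 97.44 N

ΣF_x = 0: −T_AC·cos65° + T_BC·cos29° = 0 → T_BC = 0.483202·T_AC.
ΣF_y = 0: T_AC·sin65° + T_BC·sin29° = 230.
Substitute: T_AC·(0.906308 + 0.483202·0.48481) = 230 → T_AC = 201.654 ≈ 201.7 N.
Then T_BC = 0.483202 × 201.654 = 97.44 N.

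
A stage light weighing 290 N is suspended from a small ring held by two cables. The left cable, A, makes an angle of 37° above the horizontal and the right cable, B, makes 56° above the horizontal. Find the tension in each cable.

T_A = 162.4 N, T_B = 231.9 N

ΣF_x = 0: −T_A·cos37° + T_B·cos56° = 0 → T_B = 1.42819·T_A.
ΣF_y = 0: T_A·sin37° + T_B·sin56° = 290.
Substitute: T_A·(0.601815 + 1.42819·0.829038) = 290 → T_A = 162.389 ≈ 162.4 N.
Then T_B = 1.42819 × 162.389 = 231.9 N.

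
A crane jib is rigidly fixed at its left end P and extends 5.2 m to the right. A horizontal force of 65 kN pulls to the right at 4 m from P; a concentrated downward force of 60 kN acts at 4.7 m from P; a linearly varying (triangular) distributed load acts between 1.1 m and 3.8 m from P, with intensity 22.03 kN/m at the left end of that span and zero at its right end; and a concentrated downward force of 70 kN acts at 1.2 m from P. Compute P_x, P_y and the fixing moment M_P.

Resultant of the triangular load: ½ × 22.03 × 2.7 = 29.7405 kN, acting at 2 m from P (one-third of the span from the peak).
ΣF_x = 0: P_x + 65 = 0 → P_x = -65.00 kN.
ΣF_y = 0: P_y − 60 − ½·22.03·2.7 − 70 = 0 → P_y = 159.7 kN.
ΣM about P: M_P − 60·4.7 − (½·22.03·2.7)·2 − 70·1.2 = 0 → M_P = 425.5 kN·m.

P_x = -65.00 kN, P_y = 159.7 kN, M_P = 425.5 kN·m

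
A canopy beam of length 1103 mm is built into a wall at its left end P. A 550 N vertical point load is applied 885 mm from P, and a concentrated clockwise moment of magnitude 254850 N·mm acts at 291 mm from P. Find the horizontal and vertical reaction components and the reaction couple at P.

P_x = 0, P_y = 550.0 N, M_P = 741600 N·mm

ΣF_x = 0: P_x = 0.
ΣF_y = 0: P_y − 550 = 0 → P_y = 550.0 N.
ΣM about P: M_P − 550·885 − 254850 = 0 → M_P = 741600 N·mm.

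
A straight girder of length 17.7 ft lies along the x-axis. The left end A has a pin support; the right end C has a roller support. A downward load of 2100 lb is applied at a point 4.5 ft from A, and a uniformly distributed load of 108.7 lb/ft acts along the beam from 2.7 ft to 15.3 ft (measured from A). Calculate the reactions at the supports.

Resultant of the distributed load: 108.7 × 12.6 = 1369.62 lb at 9 ft from A.
Moments about A: C_y·17.7 − 2100·4.5 − (108.7·12.6)·9 = 0 → C_y = 21776.58/17.7 = 1230.32 ≈ 1230 lb.
ΣF_y = 0: A_y + 1230.32 − 2100 − 108.7·12.6 = 0 → A_y = 2239 lb.
ΣF_x = 0: no horizontal applied forces, so A_x = 0.

A_x = 0, A_y = 2239 lb, C_y = 1230 lb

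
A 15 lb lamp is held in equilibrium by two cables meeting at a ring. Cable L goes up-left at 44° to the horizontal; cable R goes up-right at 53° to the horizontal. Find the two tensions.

T_L = 9.095 lb, T_R = 10.87 lb

ΣF_x = 0: −T_L·cos44° + T_R·cos53° = 0 → T_R = 1.19528·T_L.
ΣF_y = 0: T_L·sin44° + T_R·sin53° = 15.
Substitute: T_L·(0.694658 + 1.19528·0.798636) = 15 → T_L = 9.09503 ≈ 9.095 lb.
Then T_R = 1.19528 × 9.09503 = 10.87 lb.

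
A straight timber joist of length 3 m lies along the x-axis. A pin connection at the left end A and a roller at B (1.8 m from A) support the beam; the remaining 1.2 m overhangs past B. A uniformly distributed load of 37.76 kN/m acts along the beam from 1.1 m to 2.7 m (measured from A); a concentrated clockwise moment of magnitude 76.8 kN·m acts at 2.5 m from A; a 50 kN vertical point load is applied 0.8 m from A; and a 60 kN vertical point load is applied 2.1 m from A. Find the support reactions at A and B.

Resultant of the distributed load: 37.76 × 1.6 = 60.416 kN at 1.9 m from A.
Moments about A: B_y·1.8 − (37.76·1.6)·1.9 − 76.8 − 50·0.8 − 60·2.1 = 0 → B_y = 357.5904/1.8 = 198.661 ≈ 198.7 kN.
ΣF_y = 0: A_y + 198.661 − 37.76·1.6 − 50 − 60 = 0 → A_y = -28.25 kN.
ΣF_x = 0: no horizontal applied forces, so A_x = 0.

A_x = 0, A_y = -28.25 kN, B_y = 198.7 kN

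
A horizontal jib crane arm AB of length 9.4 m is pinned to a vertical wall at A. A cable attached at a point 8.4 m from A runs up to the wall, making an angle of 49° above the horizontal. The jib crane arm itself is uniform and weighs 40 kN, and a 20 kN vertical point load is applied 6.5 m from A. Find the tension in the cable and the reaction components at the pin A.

ΣM about A: T·sin49°·8.4 − 40·4.7 − 20·6.5 = 0 → T = 318/(8.4·0.75471) = 50.1612 ≈ 50.16 kN.
ΣF_x = 0: A_x − T·cos49° = 0 → A_x = 50.1612 × 0.656059 = 32.91 kN.
ΣF_y = 0: A_y + T·sin49° − 40 − 20 = 0 → A_y = 60 − 50.1612 × 0.75471 = 22.14 kN.

T = 50.16 kN, A_x = 32.91 kN, A_y = 22.14 kN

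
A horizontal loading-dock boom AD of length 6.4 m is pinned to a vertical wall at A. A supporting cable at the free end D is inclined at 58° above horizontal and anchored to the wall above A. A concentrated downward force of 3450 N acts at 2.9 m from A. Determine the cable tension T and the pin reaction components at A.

T = 1843 N, A_x = 976.8 N, A_y = 1887 N

ΣM about A: T·sin58°·6.4 − 3450·2.9 = 0 → T = 10005/(6.4·0.848048) = 1843.39 ≈ 1843 N.
ΣF_x = 0: A_x − T·cos58° = 0 → A_x = 1843.39 × 0.529919 = 976.8 N.
ΣF_y = 0: A_y + T·sin58° − 3450 = 0 → A_y = 3450 − 1843.39 × 0.848048 = 1887 N.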